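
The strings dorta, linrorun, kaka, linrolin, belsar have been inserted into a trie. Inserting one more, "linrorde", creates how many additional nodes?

2

Walking "linrorde" from the root, the first 6 characters ("linror") follow existing edges; "d" is the first miss.
New nodes needed: |"linrorde"| − 6 = 8 − 6 = 2.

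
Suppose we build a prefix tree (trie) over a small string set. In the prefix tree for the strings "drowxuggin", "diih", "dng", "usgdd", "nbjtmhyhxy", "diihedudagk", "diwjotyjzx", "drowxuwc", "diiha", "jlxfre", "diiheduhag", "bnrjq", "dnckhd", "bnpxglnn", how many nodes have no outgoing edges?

Leaves are exactly the stored words that no other stored word extends.
Those words: "bnpxglnn", "bnrjq", "diiha", "diihedudagk", "diiheduhag", "diwjotyjzx", "dnckhd", "dng", "drowxuggin", "drowxuwc", "jlxfre", "nbjtmhyhxy", "usgdd"
Leaf count: 13

13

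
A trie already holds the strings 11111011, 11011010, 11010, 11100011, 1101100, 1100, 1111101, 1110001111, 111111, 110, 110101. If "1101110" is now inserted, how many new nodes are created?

The longest prefix of "1101110" already in the trie is "11011" (length 5).
New nodes needed: |"1101110"| − 5 = 7 − 5 = 2.

2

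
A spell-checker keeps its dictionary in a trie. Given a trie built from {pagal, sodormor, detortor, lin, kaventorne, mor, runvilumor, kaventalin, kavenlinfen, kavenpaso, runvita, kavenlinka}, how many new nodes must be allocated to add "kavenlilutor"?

Walking "kavenlilutor" from the root, the first 7 characters ("kavenli") follow existing edges; "l" is the first miss.
Each of the 5 remaining characters creates one node.

5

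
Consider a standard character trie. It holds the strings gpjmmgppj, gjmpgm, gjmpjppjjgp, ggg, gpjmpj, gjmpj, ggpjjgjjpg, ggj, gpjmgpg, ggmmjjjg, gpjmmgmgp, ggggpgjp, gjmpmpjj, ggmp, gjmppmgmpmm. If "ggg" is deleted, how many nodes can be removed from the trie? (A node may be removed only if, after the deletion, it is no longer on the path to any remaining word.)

0

A node on "ggg"'s path can go only if nothing else ends at it or branches off below it.
Every node on "ggg" is still needed (e.g. by "ggggpgjp"), so nothing is freed.
Nodes removed: 0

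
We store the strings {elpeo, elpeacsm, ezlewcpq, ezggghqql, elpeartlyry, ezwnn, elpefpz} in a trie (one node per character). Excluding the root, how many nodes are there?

For each word, the new-node count is its length minus the longest prefix already in the trie:
  "elpeo" → 5 new (e, l, p, e, o)
  "elpeacsm" → prefix "elpe" already present; 4 new (a, c, s, m)
  "ezlewcpq" → prefix "e" already present; 7 new (z, l, e, w, c, p, q)
  "ezggghqql" → prefix "ez" already present; 7 new (g, g, g, h, q, q, l)
  "elpeartlyry" → prefix "elpea" already present; 6 new (r, t, l, y, r, y)
  "ezwnn" → prefix "ez" already present; 3 new (w, n, n)
  "elpefpz" → prefix "elpe" already present; 3 new (f, p, z)
Total nodes = 5 + 4 + 7 + 7 + 6 + 3 + 3 = 35

35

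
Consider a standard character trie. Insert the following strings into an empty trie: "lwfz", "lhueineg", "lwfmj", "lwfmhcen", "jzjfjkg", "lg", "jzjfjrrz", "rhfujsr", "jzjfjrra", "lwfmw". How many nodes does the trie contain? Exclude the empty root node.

37

Trie structure (* marks end of a word):
(root)
├─ j
│  └─ z
│     └─ j
│        └─ f
│           └─ j
│              ├─ k
│              │  └─ g *
│              └─ r
│                 └─ r
│                    ├─ a *
│                    └─ z *
├─ l
│  ├─ g *
│  ├─ h
│  │  └─ u
│  │     └─ e
│  │        └─ i
│  │           └─ n
│  │              └─ e
│  │                 └─ g *
│  └─ w
│     └─ f
│        ├─ m
│        │  ├─ h
│        │  │  └─ c
│        │  │     └─ e
│        │  │        └─ n *
│        │  ├─ j *
│        │  └─ w *
│        └─ z *
└─ r
   └─ h
      └─ f
         └─ u
            └─ j
               └─ s
                  └─ r *
Counting every labelled node above: 37.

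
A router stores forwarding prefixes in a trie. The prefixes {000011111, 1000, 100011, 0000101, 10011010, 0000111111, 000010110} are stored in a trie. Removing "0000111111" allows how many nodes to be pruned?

Walk "0000111111" from the leaf back toward the root, removing each node that no remaining word uses.
The suffix "1" (1 node) is used only by "0000111111"; "000011111" is itself a stored word, so pruning stops there.
Nodes removed: 1

1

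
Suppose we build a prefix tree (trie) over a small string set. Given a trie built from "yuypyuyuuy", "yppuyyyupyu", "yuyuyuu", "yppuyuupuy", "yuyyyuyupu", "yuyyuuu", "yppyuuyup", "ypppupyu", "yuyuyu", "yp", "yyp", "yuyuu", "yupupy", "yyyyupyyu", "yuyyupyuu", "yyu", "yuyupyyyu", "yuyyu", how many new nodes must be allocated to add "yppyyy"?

2

Walking "yppyyy" from the root, the first 4 characters ("yppy") follow existing edges; "y" is the first miss.
Each of the 2 remaining characters creates one node.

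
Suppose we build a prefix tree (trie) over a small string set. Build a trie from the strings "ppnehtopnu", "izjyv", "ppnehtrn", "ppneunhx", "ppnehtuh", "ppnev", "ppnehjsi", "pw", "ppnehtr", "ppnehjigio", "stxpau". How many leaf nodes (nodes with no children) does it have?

A leaf is a node with no children — equivalently, the end of a word that is not a proper prefix of any other stored word.
Those words: "izjyv", "ppnehjigio", "ppnehjsi", "ppnehtopnu", "ppnehtrn", "ppnehtuh", "ppneunhx", "ppnev", "pw", "stxpau"
Leaf count: 10

10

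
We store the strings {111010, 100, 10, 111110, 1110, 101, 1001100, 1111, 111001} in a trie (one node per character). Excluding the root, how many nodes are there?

18

Insert word by word; a character creates a node only if that edge doesn't already exist:
  "111010" → 6 new (1, 1, 1, 0, 1, 0)
  "100" → prefix "1" already present; 2 new (0, 0)
  "10" → prefix "10" already present; 0 new (none)
  "111110" → prefix "111" already present; 3 new (1, 1, 0)
  "1110" → prefix "1110" already present; 0 new (none)
  "101" → prefix "10" already present; 1 new (1)
  "1001100" → prefix "100" already present; 4 new (1, 1, 0, 0)
  "1111" → prefix "1111" already present; 0 new (none)
  "111001" → prefix "1110" already present; 2 new (0, 1)
Total nodes = 6 + 2 + 0 + 3 + 0 + 1 + 4 + 0 + 2 = 18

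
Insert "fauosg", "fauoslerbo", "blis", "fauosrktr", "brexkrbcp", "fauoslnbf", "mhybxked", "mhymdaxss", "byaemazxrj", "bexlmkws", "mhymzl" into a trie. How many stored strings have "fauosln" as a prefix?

Walk to "fauosln"; the words in its subtree are exactly those with that prefix.
Words under "fauosln": fauoslnbf
Count: 1

1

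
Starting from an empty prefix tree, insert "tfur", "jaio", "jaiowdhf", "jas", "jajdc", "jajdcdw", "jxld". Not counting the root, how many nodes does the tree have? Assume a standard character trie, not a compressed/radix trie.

21

Trie structure (* marks end of a word):
(root)
├─ j
│  ├─ a
│  │  ├─ i
│  │  │  └─ o *
│  │  │     └─ w
│  │  │        └─ d
│  │  │           └─ h
│  │  │              └─ f *
│  │  ├─ j
│  │  │  └─ d
│  │  │     └─ c *
│  │  │        └─ d
│  │  │           └─ w *
│  │  └─ s *
│  └─ x
│     └─ l
│        └─ d *
└─ t
   └─ f
      └─ u
         └─ r *
Counting every labelled node above: 21.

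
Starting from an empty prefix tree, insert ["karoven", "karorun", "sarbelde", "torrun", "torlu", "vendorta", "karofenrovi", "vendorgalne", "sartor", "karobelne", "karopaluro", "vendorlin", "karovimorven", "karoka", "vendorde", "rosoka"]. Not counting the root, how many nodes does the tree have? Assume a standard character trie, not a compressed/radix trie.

80

Count nodes per top-level branch (shared prefixes stored once):
  'k'-branch (karobelne, karofenrovi, karoka, karopaluro, karorun, karoven, karovimorven): 37 nodes
  'r'-branch (rosoka): 6 nodes
  's'-branch (sarbelde, sartor): 11 nodes
  't'-branch (torlu, torrun): 8 nodes
  'v'-branch (vendorde, vendorgalne, vendorlin, vendorta): 18 nodes
Sum: 80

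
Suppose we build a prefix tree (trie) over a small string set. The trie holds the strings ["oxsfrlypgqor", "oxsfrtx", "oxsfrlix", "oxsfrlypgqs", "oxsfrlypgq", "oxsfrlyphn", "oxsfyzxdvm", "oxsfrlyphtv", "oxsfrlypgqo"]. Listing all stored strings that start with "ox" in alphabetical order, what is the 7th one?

oxsfrlyphtv

Words with prefix "ox", in lexicographic order: "oxsfrlix", "oxsfrlypgq", "oxsfrlypgqo", "oxsfrlypgqor", "oxsfrlypgqs", "oxsfrlyphn", "oxsfrlyphtv", "oxsfrtx", "oxsfyzxdvm"
The 7th is oxsfrlyphtv.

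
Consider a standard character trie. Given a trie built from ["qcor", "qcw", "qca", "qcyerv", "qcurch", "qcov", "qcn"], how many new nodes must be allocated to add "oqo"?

3

"oqo" shares no prefix with any stored word, so all 3 characters open new nodes.
3 − 0 = 3 new nodes.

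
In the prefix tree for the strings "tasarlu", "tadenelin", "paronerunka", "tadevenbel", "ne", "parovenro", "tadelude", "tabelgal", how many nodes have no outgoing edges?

8

A leaf is a node with no children — equivalently, the end of a word that is not a proper prefix of any other stored word.
Those words: "ne", "paronerunka", "parovenro", "tabelgal", "tadelude", "tadenelin", "tadevenbel", "tasarlu"
Leaf count: 8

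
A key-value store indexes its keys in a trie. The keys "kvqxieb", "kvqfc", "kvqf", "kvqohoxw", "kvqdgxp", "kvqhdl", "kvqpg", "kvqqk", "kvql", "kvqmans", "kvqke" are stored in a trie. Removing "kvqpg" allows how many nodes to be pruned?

After clearing the end-marker at "kvqpg", prune upward until reaching a node still needed by another word.
The suffix "pg" (2 nodes) is used only by "kvqpg"; the node for "kvq" still has the child "x", so pruning stops there.
Nodes removed: 2

2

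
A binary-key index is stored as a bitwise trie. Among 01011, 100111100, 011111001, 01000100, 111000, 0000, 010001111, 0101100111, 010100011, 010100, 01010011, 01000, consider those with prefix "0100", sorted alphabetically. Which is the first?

01000

DFS of the "0100" subtree visits, in order: "01000", "01000100", "010001111"
Position 1: 01000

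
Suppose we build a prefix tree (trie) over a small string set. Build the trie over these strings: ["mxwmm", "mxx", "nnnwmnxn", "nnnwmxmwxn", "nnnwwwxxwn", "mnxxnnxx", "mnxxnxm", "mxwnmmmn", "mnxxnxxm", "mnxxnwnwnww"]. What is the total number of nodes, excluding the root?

For each word, the new-node count is its length minus the longest prefix already in the trie:
  "mxwmm" → 5 new (m, x, w, m, m)
  "mxx" → prefix "mx" already present; 1 new (x)
  "nnnwmnxn" → 8 new (n, n, n, w, m, n, x, n)
  "nnnwmxmwxn" → prefix "nnnwm" already present; 5 new (x, m, w, x, n)
  "nnnwwwxxwn" → prefix "nnnw" already present; 6 new (w, w, x, x, w, n)
  "mnxxnnxx" → prefix "m" already present; 7 new (n, x, x, n, n, x, x)
  "mnxxnxm" → prefix "mnxxn" already present; 2 new (x, m)
  "mxwnmmmn" → prefix "mxw" already present; 5 new (n, m, m, m, n)
  "mnxxnxxm" → prefix "mnxxnx" already present; 2 new (x, m)
  "mnxxnwnwnww" → prefix "mnxxn" already present; 6 new (w, n, w, n, w, w)
Total nodes = 5 + 1 + 8 + 5 + 6 + 7 + 2 + 5 + 2 + 6 = 47

47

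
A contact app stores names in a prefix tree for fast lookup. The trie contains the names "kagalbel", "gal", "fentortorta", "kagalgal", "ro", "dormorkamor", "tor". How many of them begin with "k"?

2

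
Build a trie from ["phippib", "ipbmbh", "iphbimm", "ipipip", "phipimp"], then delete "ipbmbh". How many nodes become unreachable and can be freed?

4

Walk "ipbmbh" from the leaf back toward the root, removing each node that no remaining word uses.
The suffix "bmbh" (4 nodes) is used only by "ipbmbh"; the node for "ip" still has the child "h", so pruning stops there.
Nodes removed: 4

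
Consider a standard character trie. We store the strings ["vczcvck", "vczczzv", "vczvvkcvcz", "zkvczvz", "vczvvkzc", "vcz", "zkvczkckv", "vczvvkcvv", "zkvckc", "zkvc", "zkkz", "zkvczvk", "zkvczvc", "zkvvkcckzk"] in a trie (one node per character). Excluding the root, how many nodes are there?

44

For each word, the new-node count is its length minus the longest prefix already in the trie:
  "vczcvck" → 7 new (v, c, z, c, v, c, k)
  "vczczzv" → prefix "vczc" already present; 3 new (z, z, v)
  "vczvvkcvcz" → prefix "vcz" already present; 7 new (v, v, k, c, v, c, z)
  "zkvczvz" → 7 new (z, k, v, c, z, v, z)
  "vczvvkzc" → prefix "vczvvk" already present; 2 new (z, c)
  "vcz" → prefix "vcz" already present; 0 new (none)
  "zkvczkckv" → prefix "zkvcz" already present; 4 new (k, c, k, v)
  "vczvvkcvv" → prefix "vczvvkcv" already present; 1 new (v)
  "zkvckc" → prefix "zkvc" already present; 2 new (k, c)
  "zkvc" → prefix "zkvc" already present; 0 new (none)
  "zkkz" → prefix "zk" already present; 2 new (k, z)
  "zkvczvk" → prefix "zkvczv" already present; 1 new (k)
  "zkvczvc" → prefix "zkvczv" already present; 1 new (c)
  "zkvvkcckzk" → prefix "zkv" already present; 7 new (v, k, c, c, k, z, k)
Total nodes = 7 + 3 + 7 + 7 + 2 + 0 + 4 + 1 + 2 + 0 + 2 + 1 + 1 + 7 = 44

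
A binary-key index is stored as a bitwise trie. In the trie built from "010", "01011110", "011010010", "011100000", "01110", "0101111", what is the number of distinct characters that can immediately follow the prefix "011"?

Follow the path "011" to its node, then look at its outgoing edges.
Characters that immediately follow "011" among the stored strings: {0, 1}.
That node has 2 child edges.

2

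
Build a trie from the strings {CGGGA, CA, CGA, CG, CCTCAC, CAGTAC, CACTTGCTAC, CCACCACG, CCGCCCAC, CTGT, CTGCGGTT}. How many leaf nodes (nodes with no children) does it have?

A leaf is a node with no children — equivalently, the end of a word that is not a proper prefix of any other stored word.
Those words: "CACTTGCTAC", "CAGTAC", "CCACCACG", "CCGCCCAC", "CCTCAC", "CGA", "CGGGA", "CTGCGGTT", "CTGT"
Leaf count: 9

9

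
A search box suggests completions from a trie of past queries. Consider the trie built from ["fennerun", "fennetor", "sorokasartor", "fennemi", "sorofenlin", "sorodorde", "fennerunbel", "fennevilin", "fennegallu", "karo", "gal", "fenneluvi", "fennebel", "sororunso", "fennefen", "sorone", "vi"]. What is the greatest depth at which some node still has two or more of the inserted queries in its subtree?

The deepest shared node is where two words last agree before diverging.
e.g. "fennerun" and "fennerunbel" share the prefix "fennerun" of length 8; no pair shares a longer one.
Longest shared-prefix length: 8

8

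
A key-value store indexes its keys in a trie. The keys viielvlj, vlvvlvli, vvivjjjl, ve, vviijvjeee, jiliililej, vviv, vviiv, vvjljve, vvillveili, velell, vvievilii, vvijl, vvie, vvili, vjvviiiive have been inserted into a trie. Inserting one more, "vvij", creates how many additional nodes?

0

Every character of "vvij" already lies on an existing path (it is a prefix of some stored word).
No new nodes are needed: 0.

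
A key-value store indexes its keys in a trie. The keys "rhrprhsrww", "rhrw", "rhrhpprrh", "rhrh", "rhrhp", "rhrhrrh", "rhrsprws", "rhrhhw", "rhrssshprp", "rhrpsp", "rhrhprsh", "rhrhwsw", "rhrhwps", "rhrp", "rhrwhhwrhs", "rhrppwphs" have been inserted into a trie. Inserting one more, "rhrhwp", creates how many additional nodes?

Every character of "rhrhwp" already lies on an existing path (it is a prefix of some stored word).
No new nodes are needed: 0.

0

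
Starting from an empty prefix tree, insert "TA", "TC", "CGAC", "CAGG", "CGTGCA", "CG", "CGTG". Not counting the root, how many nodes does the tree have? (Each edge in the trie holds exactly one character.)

14

For each word, the new-node count is its length minus the longest prefix already in the trie:
  "TA" → 2 new (T, A)
  "TC" → prefix "T" already present; 1 new (C)
  "CGAC" → 4 new (C, G, A, C)
  "CAGG" → prefix "C" already present; 3 new (A, G, G)
  "CGTGCA" → prefix "CG" already present; 4 new (T, G, C, A)
  "CG" → prefix "CG" already present; 0 new (none)
  "CGTG" → prefix "CGTG" already present; 0 new (none)
Total nodes = 2 + 1 + 4 + 3 + 4 + 0 + 0 = 14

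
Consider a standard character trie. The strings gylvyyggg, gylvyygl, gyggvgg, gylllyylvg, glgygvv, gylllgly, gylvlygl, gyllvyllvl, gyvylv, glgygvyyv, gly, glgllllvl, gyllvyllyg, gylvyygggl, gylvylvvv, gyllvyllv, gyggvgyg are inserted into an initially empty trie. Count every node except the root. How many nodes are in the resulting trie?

Insert word by word; a character creates a node only if that edge doesn't already exist:
  "gylvyyggg" → 9 new (g, y, l, v, y, y, g, g, g)
  "gylvyygl" → prefix "gylvyyg" already present; 1 new (l)
  "gyggvgg" → prefix "gy" already present; 5 new (g, g, v, g, g)
  "gylllyylvg" → prefix "gyl" already present; 7 new (l, l, y, y, l, v, g)
  "glgygvv" → prefix "g" already present; 6 new (l, g, y, g, v, v)
  "gylllgly" → prefix "gylll" already present; 3 new (g, l, y)
  "gylvlygl" → prefix "gylv" already present; 4 new (l, y, g, l)
  "gyllvyllvl" → prefix "gyll" already present; 6 new (v, y, l, l, v, l)
  "gyvylv" → prefix "gy" already present; 4 new (v, y, l, v)
  "glgygvyyv" → prefix "glgygv" already present; 3 new (y, y, v)
  "gly" → prefix "gl" already present; 1 new (y)
  "glgllllvl" → prefix "glg" already present; 6 new (l, l, l, l, v, l)
  "gyllvyllyg" → prefix "gyllvyll" already present; 2 new (y, g)
  "gylvyygggl" → prefix "gylvyyggg" already present; 1 new (l)
  "gylvylvvv" → prefix "gylvy" already present; 4 new (l, v, v, v)
  "gyllvyllv" → prefix "gyllvyllv" already present; 0 new (none)
  "gyggvgyg" → prefix "gyggvg" already present; 2 new (y, g)
Total nodes = 9 + 1 + 5 + 7 + 6 + 3 + 4 + 6 + 4 + 3 + 1 + 6 + 2 + 1 + 4 + 0 + 2 = 64

64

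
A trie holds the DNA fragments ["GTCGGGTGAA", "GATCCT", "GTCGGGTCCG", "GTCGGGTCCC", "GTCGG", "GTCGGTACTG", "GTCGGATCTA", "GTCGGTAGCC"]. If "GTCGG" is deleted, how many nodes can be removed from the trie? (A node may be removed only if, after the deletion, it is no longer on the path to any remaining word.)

A node on "GTCGG"'s path can go only if nothing else ends at it or branches off below it.
Every node on "GTCGG" is still needed (e.g. by "GTCGGGTGAA"), so nothing is freed.
Nodes removed: 0

0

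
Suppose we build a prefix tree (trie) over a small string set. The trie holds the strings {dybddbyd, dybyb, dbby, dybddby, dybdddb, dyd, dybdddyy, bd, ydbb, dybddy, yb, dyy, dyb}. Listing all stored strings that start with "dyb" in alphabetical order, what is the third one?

DFS of the "dyb" subtree visits, in order: "dyb", "dybddby", "dybddbyd", "dybdddb", "dybdddyy", "dybddy", "dybyb"
The 3rd is dybddbyd.

dybddbyd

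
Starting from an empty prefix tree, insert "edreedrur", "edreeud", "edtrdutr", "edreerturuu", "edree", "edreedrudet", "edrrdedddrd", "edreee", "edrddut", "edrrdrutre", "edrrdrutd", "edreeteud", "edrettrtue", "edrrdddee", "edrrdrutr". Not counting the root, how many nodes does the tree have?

59

For each word, the new-node count is its length minus the longest prefix already in the trie:
  "edreedrur" → 9 new (e, d, r, e, e, d, r, u, r)
  "edreeud" → prefix "edree" already present; 2 new (u, d)
  "edtrdutr" → prefix "ed" already present; 6 new (t, r, d, u, t, r)
  "edreerturuu" → prefix "edree" already present; 6 new (r, t, u, r, u, u)
  "edree" → prefix "edree" already present; 0 new (none)
  "edreedrudet" → prefix "edreedru" already present; 3 new (d, e, t)
  "edrrdedddrd" → prefix "edr" already present; 8 new (r, d, e, d, d, d, r, d)
  "edreee" → prefix "edree" already present; 1 new (e)
  "edrddut" → prefix "edr" already present; 4 new (d, d, u, t)
  "edrrdrutre" → prefix "edrrd" already present; 5 new (r, u, t, r, e)
  "edrrdrutd" → prefix "edrrdrut" already present; 1 new (d)
  "edreeteud" → prefix "edree" already present; 4 new (t, e, u, d)
  "edrettrtue" → prefix "edre" already present; 6 new (t, t, r, t, u, e)
  "edrrdddee" → prefix "edrrd" already present; 4 new (d, d, e, e)
  "edrrdrutr" → prefix "edrrdrutr" already present; 0 new (none)
Total nodes = 9 + 2 + 6 + 6 + 0 + 3 + 8 + 1 + 4 + 5 + 1 + 4 + 6 + 4 + 0 = 59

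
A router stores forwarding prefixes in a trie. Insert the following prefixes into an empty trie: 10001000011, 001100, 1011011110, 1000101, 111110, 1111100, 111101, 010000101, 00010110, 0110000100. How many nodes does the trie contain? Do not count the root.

For each word, the new-node count is its length minus the longest prefix already in the trie:
  "10001000011" → 11 new (1, 0, 0, 0, 1, 0, 0, 0, 0, 1, 1)
  "001100" → 6 new (0, 0, 1, 1, 0, 0)
  "1011011110" → prefix "10" already present; 8 new (1, 1, 0, 1, 1, 1, 1, 0)
  "1000101" → prefix "100010" already present; 1 new (1)
  "111110" → prefix "1" already present; 5 new (1, 1, 1, 1, 0)
  "1111100" → prefix "111110" already present; 1 new (0)
  "111101" → prefix "1111" already present; 2 new (0, 1)
  "010000101" → prefix "0" already present; 8 new (1, 0, 0, 0, 0, 1, 0, 1)
  "00010110" → prefix "00" already present; 6 new (0, 1, 0, 1, 1, 0)
  "0110000100" → prefix "01" already present; 8 new (1, 0, 0, 0, 0, 1, 0, 0)
Total nodes = 11 + 6 + 8 + 1 + 5 + 1 + 2 + 8 + 6 + 8 = 56

56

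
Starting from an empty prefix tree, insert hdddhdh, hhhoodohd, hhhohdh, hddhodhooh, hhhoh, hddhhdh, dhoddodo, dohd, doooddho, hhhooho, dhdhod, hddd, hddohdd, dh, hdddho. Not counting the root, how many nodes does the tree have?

Count nodes per top-level branch (shared prefixes stored once):
  'd'-branch (dh, dhdhod, dhoddodo, dohd, doooddho): 21 nodes
  'h'-branch (hddd, hdddhdh, hdddho, hddhhdh, hddhodhooh, hddohdd, hhhoh, hhhohdh, hhhoodohd, hhhooho): 35 nodes
Sum: 56

56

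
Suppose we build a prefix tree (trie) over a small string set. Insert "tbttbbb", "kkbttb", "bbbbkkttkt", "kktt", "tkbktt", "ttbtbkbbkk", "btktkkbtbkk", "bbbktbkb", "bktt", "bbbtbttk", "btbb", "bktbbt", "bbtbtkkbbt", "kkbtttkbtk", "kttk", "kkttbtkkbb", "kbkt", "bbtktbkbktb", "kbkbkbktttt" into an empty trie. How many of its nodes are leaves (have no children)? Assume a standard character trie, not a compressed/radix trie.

18

Leaves are exactly the stored words that no other stored word extends.
Those words: "bbbbkkttkt", "bbbktbkb", "bbbtbttk", "bbtbtkkbbt", "bbtktbkbktb", "bktbbt", "bktt", "btbb", "btktkkbtbkk", "kbkbkbktttt", "kbkt", "kkbttb", "kkbtttkbtk", "kkttbtkkbb", "kttk", "tbttbbb", "tkbktt", "ttbtbkbbkk"
Leaf count: 18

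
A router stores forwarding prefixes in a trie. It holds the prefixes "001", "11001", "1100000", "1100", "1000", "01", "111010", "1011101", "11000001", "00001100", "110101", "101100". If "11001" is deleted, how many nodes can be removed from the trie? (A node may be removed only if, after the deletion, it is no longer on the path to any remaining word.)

Walk "11001" from the leaf back toward the root, removing each node that no remaining word uses.
The suffix "1" (1 node) is used only by "11001"; the node for "1100" still has the child "0", so pruning stops there.
Nodes removed: 1

1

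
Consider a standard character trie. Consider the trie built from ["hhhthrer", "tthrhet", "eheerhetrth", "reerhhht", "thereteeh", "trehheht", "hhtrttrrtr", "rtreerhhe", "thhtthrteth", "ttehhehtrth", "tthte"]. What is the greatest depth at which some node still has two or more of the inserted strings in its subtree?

3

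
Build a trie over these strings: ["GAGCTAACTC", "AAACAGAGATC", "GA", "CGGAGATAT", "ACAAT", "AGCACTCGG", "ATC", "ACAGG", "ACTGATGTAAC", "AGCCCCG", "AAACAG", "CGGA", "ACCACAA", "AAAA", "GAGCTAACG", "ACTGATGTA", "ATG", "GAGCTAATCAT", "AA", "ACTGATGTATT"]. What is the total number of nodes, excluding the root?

73

For each word, the new-node count is its length minus the longest prefix already in the trie:
  "GAGCTAACTC" → 10 new (G, A, G, C, T, A, A, C, T, C)
  "AAACAGAGATC" → 11 new (A, A, A, C, A, G, A, G, A, T, C)
  "GA" → prefix "GA" already present; 0 new (none)
  "CGGAGATAT" → 9 new (C, G, G, A, G, A, T, A, T)
  "ACAAT" → prefix "A" already present; 4 new (C, A, A, T)
  "AGCACTCGG" → prefix "A" already present; 8 new (G, C, A, C, T, C, G, G)
  "ATC" → prefix "A" already present; 2 new (T, C)
  "ACAGG" → prefix "ACA" already present; 2 new (G, G)
  "ACTGATGTAAC" → prefix "AC" already present; 9 new (T, G, A, T, G, T, A, A, C)
  "AGCCCCG" → prefix "AGC" already present; 4 new (C, C, C, G)
  "AAACAG" → prefix "AAACAG" already present; 0 new (none)
  "CGGA" → prefix "CGGA" already present; 0 new (none)
  "ACCACAA" → prefix "AC" already present; 5 new (C, A, C, A, A)
  "AAAA" → prefix "AAA" already present; 1 new (A)
  "GAGCTAACG" → prefix "GAGCTAAC" already present; 1 new (G)
  "ACTGATGTA" → prefix "ACTGATGTA" already present; 0 new (none)
  "ATG" → prefix "AT" already present; 1 new (G)
  "GAGCTAATCAT" → prefix "GAGCTAA" already present; 4 new (T, C, A, T)
  "AA" → prefix "AA" already present; 0 new (none)
  "ACTGATGTATT" → prefix "ACTGATGTA" already present; 2 new (T, T)
Total nodes = 10 + 11 + 0 + 9 + 4 + 8 + 2 + 2 + 9 + 4 + 0 + 0 + 5 + 1 + 1 + 0 + 1 + 4 + 0 + 2 = 73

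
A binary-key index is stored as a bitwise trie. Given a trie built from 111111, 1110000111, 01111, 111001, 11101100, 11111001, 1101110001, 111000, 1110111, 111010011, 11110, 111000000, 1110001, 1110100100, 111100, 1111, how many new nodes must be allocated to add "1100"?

1

"110" is already a path in the trie; the remaining "0" must be added.
So 4 − 3 = 1 new nodes.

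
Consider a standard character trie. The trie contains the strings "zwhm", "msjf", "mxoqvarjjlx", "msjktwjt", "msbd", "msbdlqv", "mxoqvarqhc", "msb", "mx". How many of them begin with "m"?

Walk to "m"; the words in its subtree are exactly those with that prefix.
Matches: "msb", "msbd", "msbdlqv", "msjf", "msjktwjt", "mx", "mxoqvarjjlx", "mxoqvarqhc"
Count: 8

8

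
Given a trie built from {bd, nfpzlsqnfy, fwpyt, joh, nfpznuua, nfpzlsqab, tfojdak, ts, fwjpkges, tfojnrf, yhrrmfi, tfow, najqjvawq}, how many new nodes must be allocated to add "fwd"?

1

Walking "fwd" from the root, the first 2 characters ("fw") follow existing edges; "d" is the first miss.
So 3 − 2 = 1 new nodes.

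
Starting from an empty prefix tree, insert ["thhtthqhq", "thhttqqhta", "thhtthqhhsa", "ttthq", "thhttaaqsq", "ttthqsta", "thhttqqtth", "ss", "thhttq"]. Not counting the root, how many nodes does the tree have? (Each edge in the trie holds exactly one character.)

Count nodes per top-level branch (shared prefixes stored once):
  's'-branch (ss): 2 nodes
  't'-branch (thhttaaqsq, thhtthqhhsa, thhtthqhq, thhttq, thhttqqhta, thhttqqtth, ttthq, ttthqsta): 32 nodes
Sum: 34

34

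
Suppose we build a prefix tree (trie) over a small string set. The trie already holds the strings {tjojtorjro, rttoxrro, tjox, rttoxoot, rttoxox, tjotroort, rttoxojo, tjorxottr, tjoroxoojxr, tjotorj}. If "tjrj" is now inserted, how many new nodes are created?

The longest prefix of "tjrj" already in the trie is "tj" (length 2).
Each of the 2 remaining characters creates one node.

2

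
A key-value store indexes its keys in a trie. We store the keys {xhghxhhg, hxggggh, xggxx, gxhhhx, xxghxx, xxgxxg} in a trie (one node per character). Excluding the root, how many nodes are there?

Trie structure (* marks end of a word):
(root)
├─ g
│  └─ x
│     └─ h
│        └─ h
│           └─ h
│              └─ x *
├─ h
│  └─ x
│     └─ g
│        └─ g
│           └─ g
│              └─ g
│                 └─ h *
└─ x
   ├─ g
   │  └─ g
   │     └─ x
   │        └─ x *
   ├─ h
   │  └─ g
   │     └─ h
   │        └─ x
   │           └─ h
   │              └─ h
   │                 └─ g *
   └─ x
      └─ g
         ├─ h
         │  └─ x
         │     └─ x *
         └─ x
            └─ x
               └─ g *
Counting every labelled node above: 33.

33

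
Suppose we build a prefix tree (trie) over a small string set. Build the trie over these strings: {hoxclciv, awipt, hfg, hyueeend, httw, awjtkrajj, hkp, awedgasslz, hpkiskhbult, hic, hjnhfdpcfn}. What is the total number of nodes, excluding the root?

Trace insertions, counting only characters that open a new branch:
  "hoxclciv" → 8 new (h, o, x, c, l, c, i, v)
  "awipt" → 5 new (a, w, i, p, t)
  "hfg" → prefix "h" already present; 2 new (f, g)
  "hyueeend" → prefix "h" already present; 7 new (y, u, e, e, e, n, d)
  "httw" → prefix "h" already present; 3 new (t, t, w)
  "awjtkrajj" → prefix "aw" already present; 7 new (j, t, k, r, a, j, j)
  "hkp" → prefix "h" already present; 2 new (k, p)
  "awedgasslz" → prefix "aw" already present; 8 new (e, d, g, a, s, s, l, z)
  "hpkiskhbult" → prefix "h" already present; 10 new (p, k, i, s, k, h, b, u, l, t)
  "hic" → prefix "h" already present; 2 new (i, c)
  "hjnhfdpcfn" → prefix "h" already present; 9 new (j, n, h, f, d, p, c, f, n)
Total nodes = 8 + 5 + 2 + 7 + 3 + 7 + 2 + 8 + 10 + 2 + 9 = 63

63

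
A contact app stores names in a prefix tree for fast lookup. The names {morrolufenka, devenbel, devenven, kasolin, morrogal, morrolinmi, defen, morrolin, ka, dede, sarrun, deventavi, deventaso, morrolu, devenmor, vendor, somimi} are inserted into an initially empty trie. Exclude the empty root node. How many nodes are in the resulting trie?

Insert word by word; a character creates a node only if that edge doesn't already exist:
  "morrolufenka" → 12 new (m, o, r, r, o, l, u, f, e, n, k, a)
  "devenbel" → 8 new (d, e, v, e, n, b, e, l)
  "devenven" → prefix "deven" already present; 3 new (v, e, n)
  "kasolin" → 7 new (k, a, s, o, l, i, n)
  "morrogal" → prefix "morro" already present; 3 new (g, a, l)
  "morrolinmi" → prefix "morrol" already present; 4 new (i, n, m, i)
  "defen" → prefix "de" already present; 3 new (f, e, n)
  "morrolin" → prefix "morrolin" already present; 0 new (none)
  "ka" → prefix "ka" already present; 0 new (none)
  "dede" → prefix "de" already present; 2 new (d, e)
  "sarrun" → 6 new (s, a, r, r, u, n)
  "deventavi" → prefix "deven" already present; 4 new (t, a, v, i)
  "deventaso" → prefix "deventa" already present; 2 new (s, o)
  "morrolu" → prefix "morrolu" already present; 0 new (none)
  "devenmor" → prefix "deven" already present; 3 new (m, o, r)
  "vendor" → 6 new (v, e, n, d, o, r)
  "somimi" → prefix "s" already present; 5 new (o, m, i, m, i)
Total nodes = 12 + 8 + 3 + 7 + 3 + 4 + 3 + 0 + 0 + 2 + 6 + 4 + 2 + 0 + 3 + 6 + 5 = 68

68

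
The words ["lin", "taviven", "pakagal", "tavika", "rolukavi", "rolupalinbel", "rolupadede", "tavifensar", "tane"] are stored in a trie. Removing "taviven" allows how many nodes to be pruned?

Walk "taviven" from the leaf back toward the root, removing each node that no remaining word uses.
The suffix "ven" (3 nodes) is used only by "taviven"; the node for "tavi" still has the child "k", so pruning stops there.
Nodes removed: 3

3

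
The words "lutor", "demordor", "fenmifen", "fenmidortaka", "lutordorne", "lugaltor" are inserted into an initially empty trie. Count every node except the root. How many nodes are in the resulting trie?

39

For each word, the new-node count is its length minus the longest prefix already in the trie:
  "lutor" → 5 new (l, u, t, o, r)
  "demordor" → 8 new (d, e, m, o, r, d, o, r)
  "fenmifen" → 8 new (f, e, n, m, i, f, e, n)
  "fenmidortaka" → prefix "fenmi" already present; 7 new (d, o, r, t, a, k, a)
  "lutordorne" → prefix "lutor" already present; 5 new (d, o, r, n, e)
  "lugaltor" → prefix "lu" already present; 6 new (g, a, l, t, o, r)
Total nodes = 5 + 8 + 8 + 7 + 5 + 6 = 39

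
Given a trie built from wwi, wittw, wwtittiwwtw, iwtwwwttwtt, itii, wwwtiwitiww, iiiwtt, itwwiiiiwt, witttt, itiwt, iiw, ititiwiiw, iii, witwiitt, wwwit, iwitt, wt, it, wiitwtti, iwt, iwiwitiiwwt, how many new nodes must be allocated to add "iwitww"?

2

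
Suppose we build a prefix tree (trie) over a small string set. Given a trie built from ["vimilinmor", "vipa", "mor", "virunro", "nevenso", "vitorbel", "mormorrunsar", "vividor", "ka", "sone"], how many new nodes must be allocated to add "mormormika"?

4

Walking "mormormika" from the root, the first 6 characters ("mormor") follow existing edges; "m" is the first miss.
So 10 − 6 = 4 new nodes.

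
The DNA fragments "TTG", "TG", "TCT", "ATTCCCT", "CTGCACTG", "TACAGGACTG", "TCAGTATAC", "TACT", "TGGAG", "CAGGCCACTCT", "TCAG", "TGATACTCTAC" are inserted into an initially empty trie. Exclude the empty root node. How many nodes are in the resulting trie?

For each word, the new-node count is its length minus the longest prefix already in the trie:
  "TTG" → 3 new (T, T, G)
  "TG" → prefix "T" already present; 1 new (G)
  "TCT" → prefix "T" already present; 2 new (C, T)
  "ATTCCCT" → 7 new (A, T, T, C, C, C, T)
  "CTGCACTG" → 8 new (C, T, G, C, A, C, T, G)
  "TACAGGACTG" → prefix "T" already present; 9 new (A, C, A, G, G, A, C, T, G)
  "TCAGTATAC" → prefix "TC" already present; 7 new (A, G, T, A, T, A, C)
  "TACT" → prefix "TAC" already present; 1 new (T)
  "TGGAG" → prefix "TG" already present; 3 new (G, A, G)
  "CAGGCCACTCT" → prefix "C" already present; 10 new (A, G, G, C, C, A, C, T, C, T)
  "TCAG" → prefix "TCAG" already present; 0 new (none)
  "TGATACTCTAC" → prefix "TG" already present; 9 new (A, T, A, C, T, C, T, A, C)
Total nodes = 3 + 1 + 2 + 7 + 8 + 9 + 7 + 1 + 3 + 10 + 0 + 9 = 60

60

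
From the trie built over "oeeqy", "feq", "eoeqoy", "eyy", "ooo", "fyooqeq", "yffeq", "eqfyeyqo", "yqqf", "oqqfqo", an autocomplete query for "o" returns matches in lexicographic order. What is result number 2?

DFS of the "o" subtree visits, in order: "oeeqy", "ooo", "oqqfqo"
Position 2: ooo

ooo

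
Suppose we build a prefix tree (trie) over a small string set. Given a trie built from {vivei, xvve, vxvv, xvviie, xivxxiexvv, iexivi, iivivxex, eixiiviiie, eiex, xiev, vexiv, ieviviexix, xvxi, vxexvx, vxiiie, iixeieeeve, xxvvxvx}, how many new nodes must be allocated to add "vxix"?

1

Walking "vxix" from the root, the first 3 characters ("vxi") follow existing edges; "x" is the first miss.
Each of the 1 remaining characters creates one node.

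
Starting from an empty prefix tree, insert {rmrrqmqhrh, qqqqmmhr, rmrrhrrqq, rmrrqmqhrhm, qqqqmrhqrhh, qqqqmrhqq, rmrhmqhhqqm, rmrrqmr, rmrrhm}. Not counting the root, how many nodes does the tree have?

Insert word by word; a character creates a node only if that edge doesn't already exist:
  "rmrrqmqhrh" → 10 new (r, m, r, r, q, m, q, h, r, h)
  "qqqqmmhr" → 8 new (q, q, q, q, m, m, h, r)
  "rmrrhrrqq" → prefix "rmrr" already present; 5 new (h, r, r, q, q)
  "rmrrqmqhrhm" → prefix "rmrrqmqhrh" already present; 1 new (m)
  "qqqqmrhqrhh" → prefix "qqqqm" already present; 6 new (r, h, q, r, h, h)
  "qqqqmrhqq" → prefix "qqqqmrhq" already present; 1 new (q)
  "rmrhmqhhqqm" → prefix "rmr" already present; 8 new (h, m, q, h, h, q, q, m)
  "rmrrqmr" → prefix "rmrrqm" already present; 1 new (r)
  "rmrrhm" → prefix "rmrrh" already present; 1 new (m)
Total nodes = 10 + 8 + 5 + 1 + 6 + 1 + 8 + 1 + 1 = 41

41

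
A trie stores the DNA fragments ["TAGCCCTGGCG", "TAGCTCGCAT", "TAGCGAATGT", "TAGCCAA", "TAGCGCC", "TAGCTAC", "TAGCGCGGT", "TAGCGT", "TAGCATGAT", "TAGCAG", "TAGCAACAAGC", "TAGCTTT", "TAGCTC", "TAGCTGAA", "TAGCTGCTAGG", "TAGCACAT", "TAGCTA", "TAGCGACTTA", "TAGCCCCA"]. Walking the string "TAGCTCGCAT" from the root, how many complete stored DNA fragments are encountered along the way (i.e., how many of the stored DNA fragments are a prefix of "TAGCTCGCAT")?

Traverse "TAGCTCGCAT" character by character; count nodes along the way that are marked as word ends.
Prefixes of the query that are stored words: "TAGCTC", "TAGCTCGCAT"
Count: 2

2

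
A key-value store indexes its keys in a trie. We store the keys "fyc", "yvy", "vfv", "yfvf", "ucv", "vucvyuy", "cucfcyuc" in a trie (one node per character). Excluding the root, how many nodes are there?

29

Insert word by word; a character creates a node only if that edge doesn't already exist:
  "fyc" → 3 new (f, y, c)
  "yvy" → 3 new (y, v, y)
  "vfv" → 3 new (v, f, v)
  "yfvf" → prefix "y" already present; 3 new (f, v, f)
  "ucv" → 3 new (u, c, v)
  "vucvyuy" → prefix "v" already present; 6 new (u, c, v, y, u, y)
  "cucfcyuc" → 8 new (c, u, c, f, c, y, u, c)
Total nodes = 3 + 3 + 3 + 3 + 3 + 6 + 8 = 29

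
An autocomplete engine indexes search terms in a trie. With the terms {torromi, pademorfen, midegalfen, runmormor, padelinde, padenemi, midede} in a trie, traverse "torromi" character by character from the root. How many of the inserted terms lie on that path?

1

Traverse "torromi" character by character; count nodes along the way that are marked as word ends.
Prefixes of the query that are stored words: "torromi"
Count: 1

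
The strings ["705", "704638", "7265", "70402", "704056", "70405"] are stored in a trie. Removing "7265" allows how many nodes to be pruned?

3

After clearing the end-marker at "7265", prune upward until reaching a node still needed by another word.
The suffix "265" (3 nodes) is used only by "7265"; the node for "7" still has the child "0", so pruning stops there.
Nodes removed: 3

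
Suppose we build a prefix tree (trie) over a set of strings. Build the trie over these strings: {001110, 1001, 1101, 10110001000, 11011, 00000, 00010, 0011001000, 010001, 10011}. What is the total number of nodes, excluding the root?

40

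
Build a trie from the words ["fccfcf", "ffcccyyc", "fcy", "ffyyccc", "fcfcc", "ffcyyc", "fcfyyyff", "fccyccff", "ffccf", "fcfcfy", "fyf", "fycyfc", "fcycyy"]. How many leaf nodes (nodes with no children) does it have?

Leaves are exactly the stored words that no other stored word extends.
Those words: "fccfcf", "fccyccff", "fcfcc", "fcfcfy", "fcfyyyff", "fcycyy", "ffcccyyc", "ffccf", "ffcyyc", "ffyyccc", "fycyfc", "fyf"
Leaf count: 12

12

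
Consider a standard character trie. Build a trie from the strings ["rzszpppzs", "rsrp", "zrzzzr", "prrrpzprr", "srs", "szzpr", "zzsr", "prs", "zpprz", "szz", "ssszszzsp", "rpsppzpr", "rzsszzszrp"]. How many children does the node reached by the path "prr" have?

The children of the "prr" node are the distinct next characters among strings starting with "prr".
Characters that immediately follow "prr" among the stored strings: {r}.
That node has 1 child edge.

1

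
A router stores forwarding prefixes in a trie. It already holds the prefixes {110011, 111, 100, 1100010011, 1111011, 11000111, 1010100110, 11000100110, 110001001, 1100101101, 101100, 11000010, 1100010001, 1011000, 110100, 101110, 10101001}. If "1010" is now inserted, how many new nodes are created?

Every character of "1010" already lies on an existing path (it is a prefix of some stored word).
No new nodes are needed: 0.

0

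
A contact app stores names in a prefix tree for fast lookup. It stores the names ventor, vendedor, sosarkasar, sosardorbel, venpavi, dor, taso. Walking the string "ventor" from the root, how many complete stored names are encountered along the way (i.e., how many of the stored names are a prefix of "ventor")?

1

Walk "ventor" from the root; an end-of-word marker is hit whenever a stored word is a prefix of "ventor".
Prefixes of the query that are stored words: "ventor"
Count: 1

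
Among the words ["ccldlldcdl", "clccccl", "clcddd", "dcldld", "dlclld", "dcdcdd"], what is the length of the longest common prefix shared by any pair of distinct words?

The deepest shared node is where two words last agree before diverging.
"clccccl" and "clcddd" agree on "clc" (3 characters) before diverging; nothing deeper is shared.
Longest shared-prefix length: 3

3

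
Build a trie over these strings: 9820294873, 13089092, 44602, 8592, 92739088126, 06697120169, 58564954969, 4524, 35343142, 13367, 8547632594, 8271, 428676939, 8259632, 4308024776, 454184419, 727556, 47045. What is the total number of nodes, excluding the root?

123

Trace insertions, counting only characters that open a new branch:
  "9820294873" → 10 new (9, 8, 2, 0, 2, 9, 4, 8, 7, 3)
  "13089092" → 8 new (1, 3, 0, 8, 9, 0, 9, 2)
  "44602" → 5 new (4, 4, 6, 0, 2)
  "8592" → 4 new (8, 5, 9, 2)
  "92739088126" → prefix "9" already present; 10 new (2, 7, 3, 9, 0, 8, 8, 1, 2, 6)
  "06697120169" → 11 new (0, 6, 6, 9, 7, 1, 2, 0, 1, 6, 9)
  "58564954969" → 11 new (5, 8, 5, 6, 4, 9, 5, 4, 9, 6, 9)
  "4524" → prefix "4" already present; 3 new (5, 2, 4)
  "35343142" → 8 new (3, 5, 3, 4, 3, 1, 4, 2)
  "13367" → prefix "13" already present; 3 new (3, 6, 7)
  "8547632594" → prefix "85" already present; 8 new (4, 7, 6, 3, 2, 5, 9, 4)
  "8271" → prefix "8" already present; 3 new (2, 7, 1)
  "428676939" → prefix "4" already present; 8 new (2, 8, 6, 7, 6, 9, 3, 9)
  "8259632" → prefix "82" already present; 5 new (5, 9, 6, 3, 2)
  "4308024776" → prefix "4" already present; 9 new (3, 0, 8, 0, 2, 4, 7, 7, 6)
  "454184419" → prefix "45" already present; 7 new (4, 1, 8, 4, 4, 1, 9)
  "727556" → 6 new (7, 2, 7, 5, 5, 6)
  "47045" → prefix "4" already present; 4 new (7, 0, 4, 5)
Total nodes = 10 + 8 + 5 + 4 + 10 + 11 + 11 + 3 + 8 + 3 + 8 + 3 + 8 + 5 + 9 + 7 + 6 + 4 = 123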